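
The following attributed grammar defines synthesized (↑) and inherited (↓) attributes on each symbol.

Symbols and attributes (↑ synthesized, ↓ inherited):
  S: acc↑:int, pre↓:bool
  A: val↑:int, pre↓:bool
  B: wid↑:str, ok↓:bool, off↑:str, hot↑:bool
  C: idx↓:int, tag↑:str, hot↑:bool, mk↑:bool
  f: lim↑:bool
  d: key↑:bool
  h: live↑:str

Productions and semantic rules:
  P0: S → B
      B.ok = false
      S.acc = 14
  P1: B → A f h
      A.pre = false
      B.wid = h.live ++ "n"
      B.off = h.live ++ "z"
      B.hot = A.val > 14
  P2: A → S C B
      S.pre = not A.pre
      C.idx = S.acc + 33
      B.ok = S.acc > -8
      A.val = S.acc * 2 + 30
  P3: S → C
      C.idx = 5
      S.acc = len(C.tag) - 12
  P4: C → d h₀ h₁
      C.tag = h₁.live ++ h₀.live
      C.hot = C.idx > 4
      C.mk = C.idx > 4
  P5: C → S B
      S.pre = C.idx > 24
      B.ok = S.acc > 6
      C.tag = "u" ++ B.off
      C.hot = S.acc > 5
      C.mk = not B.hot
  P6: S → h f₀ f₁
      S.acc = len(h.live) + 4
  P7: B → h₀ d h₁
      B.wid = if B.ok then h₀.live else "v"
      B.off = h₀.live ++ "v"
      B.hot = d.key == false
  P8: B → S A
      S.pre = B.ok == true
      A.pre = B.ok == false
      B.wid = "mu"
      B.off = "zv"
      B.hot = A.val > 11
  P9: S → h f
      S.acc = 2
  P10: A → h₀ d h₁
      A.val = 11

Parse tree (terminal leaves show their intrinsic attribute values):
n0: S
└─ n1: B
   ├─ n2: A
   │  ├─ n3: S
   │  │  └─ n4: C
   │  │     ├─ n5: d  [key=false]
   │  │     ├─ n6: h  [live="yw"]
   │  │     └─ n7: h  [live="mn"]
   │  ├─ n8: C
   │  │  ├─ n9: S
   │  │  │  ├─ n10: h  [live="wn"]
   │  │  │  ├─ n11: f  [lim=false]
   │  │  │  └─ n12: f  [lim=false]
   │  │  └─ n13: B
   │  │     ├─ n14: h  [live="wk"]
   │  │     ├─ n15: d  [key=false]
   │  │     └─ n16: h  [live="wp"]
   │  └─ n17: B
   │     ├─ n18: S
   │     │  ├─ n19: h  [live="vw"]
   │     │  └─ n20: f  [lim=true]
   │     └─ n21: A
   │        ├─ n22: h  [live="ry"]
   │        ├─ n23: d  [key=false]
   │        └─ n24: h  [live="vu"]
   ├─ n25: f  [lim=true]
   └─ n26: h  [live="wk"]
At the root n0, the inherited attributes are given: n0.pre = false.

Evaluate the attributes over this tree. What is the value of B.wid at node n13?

1. n0.pre = false  [given at root]
2. n1.ok = false  [false]
3. n2.pre = false  [false]
4. n3.pre = true  [not A.pre]
5. n4.idx = 5  [5]
6. n5.key = false  [terminal]
7. n6.live = "yw"  [terminal]
8. n7.live = "mn"  [terminal]
9. n4.tag = "mnyw"  [h₁.live ++ h₀.live]
10. n4.hot = true  [C.idx > 4]
11. n4.mk = true  [C.idx > 4]
12. n3.acc = -8  [len(C.tag) - 12]
13. n8.idx = 25  [S.acc + 33]
14. n9.pre = true  [C.idx > 24]
15. n10.live = "wn"  [terminal]
16. n11.lim = false  [terminal]
17. n12.lim = false  [terminal]
18. n9.acc = 6  [len(h.live) + 4]
19. n13.ok = false  [S.acc > 6]
20. n14.live = "wk"  [terminal]
21. n15.key = false  [terminal]
22. n16.live = "wp"  [terminal]
23. n13.wid = "v"  [if B.ok then h₀.live else "v"]
24. n13.off = "wkv"  [h₀.live ++ "v"]
25. n13.hot = true  [d.key == false]
26. n8.tag = "uwkv"  ["u" ++ B.off]
27. n8.hot = true  [S.acc > 5]
28. n8.mk = false  [not B.hot]
29. n17.ok = false  [S.acc > -8]
30. n18.pre = false  [B.ok == true]
31. n19.live = "vw"  [terminal]
32. n20.lim = true  [terminal]
33. n18.acc = 2  [2]
34. n21.pre = true  [B.ok == false]
35. n22.live = "ry"  [terminal]
36. n23.key = false  [terminal]
37. n24.live = "vu"  [terminal]
38. n21.val = 11  [11]
39. n17.wid = "mu"  ["mu"]
40. n17.off = "zv"  ["zv"]
41. n17.hot = false  [A.val > 11]
42. n2.val = 14  [S.acc * 2 + 30]
43. n25.lim = true  [terminal]
44. n26.live = "wk"  [terminal]
45. n1.wid = "wkn"  [h.live ++ "n"]
46. n1.off = "wkz"  [h.live ++ "z"]
47. n1.hot = false  [A.val > 14]
48. n0.acc = 14  [14]

"v"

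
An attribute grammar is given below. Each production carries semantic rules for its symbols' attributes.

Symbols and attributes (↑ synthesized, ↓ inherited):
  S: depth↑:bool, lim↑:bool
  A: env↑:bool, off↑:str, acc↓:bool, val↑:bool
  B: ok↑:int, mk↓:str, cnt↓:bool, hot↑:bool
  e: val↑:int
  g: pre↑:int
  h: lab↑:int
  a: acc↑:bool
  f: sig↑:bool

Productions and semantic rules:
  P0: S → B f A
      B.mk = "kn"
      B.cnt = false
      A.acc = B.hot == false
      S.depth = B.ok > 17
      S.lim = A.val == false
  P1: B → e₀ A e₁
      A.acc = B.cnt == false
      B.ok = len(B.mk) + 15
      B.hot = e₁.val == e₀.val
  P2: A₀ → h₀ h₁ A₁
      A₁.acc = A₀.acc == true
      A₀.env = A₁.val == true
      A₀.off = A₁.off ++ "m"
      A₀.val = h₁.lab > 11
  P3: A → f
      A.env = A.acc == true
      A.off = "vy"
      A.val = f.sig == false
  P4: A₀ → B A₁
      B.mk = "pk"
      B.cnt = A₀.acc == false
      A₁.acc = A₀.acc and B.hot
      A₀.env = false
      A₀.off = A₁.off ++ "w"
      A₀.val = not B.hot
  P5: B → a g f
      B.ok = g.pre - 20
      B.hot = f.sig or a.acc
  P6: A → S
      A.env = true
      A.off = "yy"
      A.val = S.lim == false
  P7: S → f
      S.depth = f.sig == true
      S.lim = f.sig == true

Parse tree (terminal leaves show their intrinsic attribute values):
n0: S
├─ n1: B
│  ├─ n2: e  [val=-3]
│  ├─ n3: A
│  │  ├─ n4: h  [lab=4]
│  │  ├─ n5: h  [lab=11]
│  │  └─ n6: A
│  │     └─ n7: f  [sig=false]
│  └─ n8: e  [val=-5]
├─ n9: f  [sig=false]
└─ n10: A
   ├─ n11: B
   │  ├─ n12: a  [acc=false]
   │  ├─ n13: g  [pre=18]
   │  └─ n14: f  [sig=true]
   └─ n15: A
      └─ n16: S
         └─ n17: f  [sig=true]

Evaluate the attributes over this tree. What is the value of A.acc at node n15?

true

1. n1.mk = "kn"  ["kn"]
2. n1.cnt = false  [false]
3. n2.val = -3  [terminal]
4. n3.acc = true  [B.cnt == false]
5. n4.lab = 4  [terminal]
6. n5.lab = 11  [terminal]
7. n6.acc = true  [A₀.acc == true]
8. n7.sig = false  [terminal]
9. n6.env = true  [A.acc == true]
10. n6.off = "vy"  ["vy"]
11. n6.val = true  [f.sig == false]
12. n3.env = true  [A₁.val == true]
13. n3.off = "vym"  [A₁.off ++ "m"]
14. n3.val = false  [h₁.lab > 11]
15. n8.val = -5  [terminal]
16. n1.ok = 17  [len(B.mk) + 15]
17. n1.hot = false  [e₁.val == e₀.val]
18. n9.sig = false  [terminal]
19. n10.acc = true  [B.hot == false]
20. n11.mk = "pk"  ["pk"]
21. n11.cnt = false  [A₀.acc == false]
22. n12.acc = false  [terminal]
23. n13.pre = 18  [terminal]
24. n14.sig = true  [terminal]
25. n11.ok = -2  [g.pre - 20]
26. n11.hot = true  [f.sig or a.acc]
27. n15.acc = true  [A₀.acc and B.hot]
28. n17.sig = true  [terminal]
29. n16.depth = true  [f.sig == true]
30. n16.lim = true  [f.sig == true]
31. n15.env = true  [true]
32. n15.off = "yy"  ["yy"]
33. n15.val = false  [S.lim == false]
34. n10.env = false  [false]
35. n10.off = "yyw"  [A₁.off ++ "w"]
36. n10.val = false  [not B.hot]
37. n0.depth = false  [B.ok > 17]
38. n0.lim = true  [A.val == false]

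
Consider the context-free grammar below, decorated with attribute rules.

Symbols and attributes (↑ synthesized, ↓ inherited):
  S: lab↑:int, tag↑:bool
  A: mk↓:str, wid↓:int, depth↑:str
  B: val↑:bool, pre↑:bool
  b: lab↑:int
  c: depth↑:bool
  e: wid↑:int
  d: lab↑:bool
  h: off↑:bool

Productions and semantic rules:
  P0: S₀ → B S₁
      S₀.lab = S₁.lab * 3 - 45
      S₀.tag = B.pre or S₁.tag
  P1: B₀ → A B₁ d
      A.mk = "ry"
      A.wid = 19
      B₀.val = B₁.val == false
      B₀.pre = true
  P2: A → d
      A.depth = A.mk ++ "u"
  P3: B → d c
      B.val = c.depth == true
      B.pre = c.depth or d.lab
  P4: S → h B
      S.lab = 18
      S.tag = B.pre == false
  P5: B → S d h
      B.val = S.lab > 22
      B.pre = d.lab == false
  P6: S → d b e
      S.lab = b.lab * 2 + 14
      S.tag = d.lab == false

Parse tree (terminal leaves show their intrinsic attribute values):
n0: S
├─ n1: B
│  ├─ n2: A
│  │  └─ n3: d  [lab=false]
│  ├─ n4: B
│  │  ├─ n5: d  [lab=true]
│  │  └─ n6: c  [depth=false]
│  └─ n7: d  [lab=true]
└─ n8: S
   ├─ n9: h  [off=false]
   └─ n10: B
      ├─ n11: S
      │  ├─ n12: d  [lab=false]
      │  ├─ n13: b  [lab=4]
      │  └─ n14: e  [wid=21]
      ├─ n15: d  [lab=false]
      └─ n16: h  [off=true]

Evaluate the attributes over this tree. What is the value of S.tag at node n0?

true

1. n2.mk = "ry"  ["ry"]
2. n2.wid = 19  [19]
3. n3.lab = false  [terminal]
4. n2.depth = "ryu"  [A.mk ++ "u"]
5. n5.lab = true  [terminal]
6. n6.depth = false  [terminal]
7. n4.val = false  [c.depth == true]
8. n4.pre = true  [c.depth or d.lab]
9. n7.lab = true  [terminal]
10. n1.val = true  [B₁.val == false]
11. n1.pre = true  [true]
12. n9.off = false  [terminal]
13. n12.lab = false  [terminal]
14. n13.lab = 4  [terminal]
15. n14.wid = 21  [terminal]
16. n11.lab = 22  [b.lab * 2 + 14]
17. n11.tag = true  [d.lab == false]
18. n15.lab = false  [terminal]
19. n16.off = true  [terminal]
20. n10.val = false  [S.lab > 22]
21. n10.pre = true  [d.lab == false]
22. n8.lab = 18  [18]
23. n8.tag = false  [B.pre == false]
24. n0.lab = 9  [S₁.lab * 3 - 45]
25. n0.tag = true  [B.pre or S₁.tag]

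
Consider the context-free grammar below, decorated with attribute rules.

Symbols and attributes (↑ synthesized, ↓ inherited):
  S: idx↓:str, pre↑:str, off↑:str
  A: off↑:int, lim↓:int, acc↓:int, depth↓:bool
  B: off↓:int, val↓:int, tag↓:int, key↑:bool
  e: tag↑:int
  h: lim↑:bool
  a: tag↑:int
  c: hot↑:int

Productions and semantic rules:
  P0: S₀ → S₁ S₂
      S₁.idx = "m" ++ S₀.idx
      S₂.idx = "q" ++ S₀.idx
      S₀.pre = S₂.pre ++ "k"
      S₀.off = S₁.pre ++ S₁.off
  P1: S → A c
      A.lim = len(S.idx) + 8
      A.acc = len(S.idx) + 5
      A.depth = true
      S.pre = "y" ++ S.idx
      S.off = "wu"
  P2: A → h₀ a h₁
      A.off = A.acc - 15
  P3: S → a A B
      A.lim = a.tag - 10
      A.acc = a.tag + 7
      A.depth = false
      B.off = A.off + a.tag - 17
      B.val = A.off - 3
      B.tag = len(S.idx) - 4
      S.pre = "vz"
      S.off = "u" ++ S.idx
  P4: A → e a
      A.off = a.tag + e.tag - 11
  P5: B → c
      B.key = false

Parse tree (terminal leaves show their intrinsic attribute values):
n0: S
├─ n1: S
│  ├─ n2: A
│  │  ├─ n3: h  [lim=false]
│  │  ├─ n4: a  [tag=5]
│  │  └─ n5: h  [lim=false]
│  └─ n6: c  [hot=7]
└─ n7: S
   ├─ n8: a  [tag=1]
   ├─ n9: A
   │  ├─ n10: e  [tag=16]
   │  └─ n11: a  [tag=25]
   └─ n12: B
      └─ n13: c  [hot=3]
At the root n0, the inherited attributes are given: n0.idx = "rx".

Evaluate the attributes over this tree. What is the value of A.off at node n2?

1. n0.idx = "rx"  [given at root]
2. n1.idx = "mrx"  ["m" ++ S₀.idx]
3. n2.lim = 11  [len(S.idx) + 8]
4. n2.acc = 8  [len(S.idx) + 5]
5. n2.depth = true  [true]
6. n3.lim = false  [terminal]
7. n4.tag = 5  [terminal]
8. n5.lim = false  [terminal]
9. n2.off = -7  [A.acc - 15]
10. n6.hot = 7  [terminal]
11. n1.pre = "ymrx"  ["y" ++ S.idx]
12. n1.off = "wu"  ["wu"]
13. n7.idx = "qrx"  ["q" ++ S₀.idx]
14. n8.tag = 1  [terminal]
15. n9.lim = -9  [a.tag - 10]
16. n9.acc = 8  [a.tag + 7]
17. n9.depth = false  [false]
18. n10.tag = 16  [terminal]
19. n11.tag = 25  [terminal]
20. n9.off = 30  [a.tag + e.tag - 11]
21. n12.off = 14  [A.off + a.tag - 17]
22. n12.val = 27  [A.off - 3]
23. n12.tag = -1  [len(S.idx) - 4]
24. n13.hot = 3  [terminal]
25. n12.key = false  [false]
26. n7.pre = "vz"  ["vz"]
27. n7.off = "uqrx"  ["u" ++ S.idx]
28. n0.pre = "vzk"  [S₂.pre ++ "k"]
29. n0.off = "ymrxwu"  [S₁.pre ++ S₁.off]

-7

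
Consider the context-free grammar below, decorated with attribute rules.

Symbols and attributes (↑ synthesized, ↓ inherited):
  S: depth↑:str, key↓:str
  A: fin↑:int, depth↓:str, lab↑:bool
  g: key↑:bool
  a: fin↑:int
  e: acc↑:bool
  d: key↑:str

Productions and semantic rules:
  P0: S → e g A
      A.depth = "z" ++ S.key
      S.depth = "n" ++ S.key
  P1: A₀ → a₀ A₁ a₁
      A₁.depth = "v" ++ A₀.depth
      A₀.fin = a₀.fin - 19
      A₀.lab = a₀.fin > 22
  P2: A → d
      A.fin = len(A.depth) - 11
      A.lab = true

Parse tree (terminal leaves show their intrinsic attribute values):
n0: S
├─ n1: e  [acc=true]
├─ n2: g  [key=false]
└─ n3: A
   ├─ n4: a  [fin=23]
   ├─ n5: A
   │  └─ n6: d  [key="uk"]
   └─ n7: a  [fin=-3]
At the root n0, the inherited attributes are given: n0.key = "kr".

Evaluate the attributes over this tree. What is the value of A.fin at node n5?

1. n0.key = "kr"  [given at root]
2. n1.acc = true  [terminal]
3. n2.key = false  [terminal]
4. n3.depth = "zkr"  ["z" ++ S.key]
5. n4.fin = 23  [terminal]
6. n5.depth = "vzkr"  ["v" ++ A₀.depth]
7. n6.key = "uk"  [terminal]
8. n5.fin = -7  [len(A.depth) - 11]
9. n5.lab = true  [true]
10. n7.fin = -3  [terminal]
11. n3.fin = 4  [a₀.fin - 19]
12. n3.lab = true  [a₀.fin > 22]
13. n0.depth = "nkr"  ["n" ++ S.key]

-7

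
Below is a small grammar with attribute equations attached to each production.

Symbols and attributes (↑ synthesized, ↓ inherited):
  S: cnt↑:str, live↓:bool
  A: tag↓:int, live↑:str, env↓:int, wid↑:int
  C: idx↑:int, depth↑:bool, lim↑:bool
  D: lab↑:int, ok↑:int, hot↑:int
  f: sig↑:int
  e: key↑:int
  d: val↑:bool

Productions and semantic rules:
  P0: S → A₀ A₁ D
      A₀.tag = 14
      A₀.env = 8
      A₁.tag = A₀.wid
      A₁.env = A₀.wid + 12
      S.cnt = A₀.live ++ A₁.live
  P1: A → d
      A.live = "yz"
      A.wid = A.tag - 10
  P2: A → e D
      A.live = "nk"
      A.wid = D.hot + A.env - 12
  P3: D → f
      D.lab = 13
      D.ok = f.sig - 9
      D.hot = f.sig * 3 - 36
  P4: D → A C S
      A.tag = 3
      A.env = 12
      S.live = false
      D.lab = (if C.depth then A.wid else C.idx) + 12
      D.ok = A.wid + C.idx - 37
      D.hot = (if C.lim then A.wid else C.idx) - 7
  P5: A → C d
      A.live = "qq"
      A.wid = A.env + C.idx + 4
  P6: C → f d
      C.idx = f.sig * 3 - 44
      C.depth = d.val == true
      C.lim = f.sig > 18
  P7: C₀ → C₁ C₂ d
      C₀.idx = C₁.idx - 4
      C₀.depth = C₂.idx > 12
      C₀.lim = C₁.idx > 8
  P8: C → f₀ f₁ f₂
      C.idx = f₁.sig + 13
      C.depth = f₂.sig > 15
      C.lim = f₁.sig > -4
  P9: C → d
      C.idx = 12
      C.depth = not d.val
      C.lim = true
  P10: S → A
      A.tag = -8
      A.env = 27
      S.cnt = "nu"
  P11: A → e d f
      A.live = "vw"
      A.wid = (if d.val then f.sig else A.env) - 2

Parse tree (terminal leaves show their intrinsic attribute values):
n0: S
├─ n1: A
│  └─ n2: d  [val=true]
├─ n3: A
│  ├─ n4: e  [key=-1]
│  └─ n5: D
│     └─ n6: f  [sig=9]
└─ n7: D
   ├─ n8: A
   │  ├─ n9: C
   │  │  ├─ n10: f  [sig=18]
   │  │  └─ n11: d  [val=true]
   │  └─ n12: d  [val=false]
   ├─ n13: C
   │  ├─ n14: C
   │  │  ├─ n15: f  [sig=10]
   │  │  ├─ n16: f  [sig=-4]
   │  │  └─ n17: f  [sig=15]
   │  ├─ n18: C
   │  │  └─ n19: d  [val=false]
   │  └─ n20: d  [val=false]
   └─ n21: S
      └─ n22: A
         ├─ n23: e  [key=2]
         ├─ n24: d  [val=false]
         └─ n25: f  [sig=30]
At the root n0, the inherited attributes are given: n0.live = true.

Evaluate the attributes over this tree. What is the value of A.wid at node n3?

1. n0.live = true  [given at root]
2. n1.tag = 14  [14]
3. n1.env = 8  [8]
4. n2.val = true  [terminal]
5. n1.live = "yz"  ["yz"]
6. n1.wid = 4  [A.tag - 10]
7. n3.tag = 4  [A₀.wid]
8. n3.env = 16  [A₀.wid + 12]
9. n4.key = -1  [terminal]
10. n6.sig = 9  [terminal]
11. n5.lab = 13  [13]
12. n5.ok = 0  [f.sig - 9]
13. n5.hot = -9  [f.sig * 3 - 36]
14. n3.live = "nk"  ["nk"]
15. n3.wid = -5  [D.hot + A.env - 12]
16. n8.tag = 3  [3]
17. n8.env = 12  [12]
18. n10.sig = 18  [terminal]
19. n11.val = true  [terminal]
20. n9.idx = 10  [f.sig * 3 - 44]
21. n9.depth = true  [d.val == true]
22. n9.lim = false  [f.sig > 18]
23. n12.val = false  [terminal]
24. n8.live = "qq"  ["qq"]
25. n8.wid = 26  [A.env + C.idx + 4]
26. n15.sig = 10  [terminal]
27. n16.sig = -4  [terminal]
28. n17.sig = 15  [terminal]
29. n14.idx = 9  [f₁.sig + 13]
30. n14.depth = false  [f₂.sig > 15]
31. n14.lim = false  [f₁.sig > -4]
32. n19.val = false  [terminal]
33. n18.idx = 12  [12]
34. n18.depth = true  [not d.val]
35. n18.lim = true  [true]
36. n20.val = false  [terminal]
37. n13.idx = 5  [C₁.idx - 4]
38. n13.depth = false  [C₂.idx > 12]
39. n13.lim = true  [C₁.idx > 8]
40. n21.live = false  [false]
41. n22.tag = -8  [-8]
42. n22.env = 27  [27]
43. n23.key = 2  [terminal]
44. n24.val = false  [terminal]
45. n25.sig = 30  [terminal]
46. n22.live = "vw"  ["vw"]
47. n22.wid = 25  [(if d.val then f.sig else A.env) - 2]
48. n21.cnt = "nu"  ["nu"]
49. n7.lab = 17  [(if C.depth then A.wid else C.idx) + 12]
50. n7.ok = -6  [A.wid + C.idx - 37]
51. n7.hot = 19  [(if C.lim then A.wid else C.idx) - 7]
52. n0.cnt = "yznk"  [A₀.live ++ A₁.live]

-5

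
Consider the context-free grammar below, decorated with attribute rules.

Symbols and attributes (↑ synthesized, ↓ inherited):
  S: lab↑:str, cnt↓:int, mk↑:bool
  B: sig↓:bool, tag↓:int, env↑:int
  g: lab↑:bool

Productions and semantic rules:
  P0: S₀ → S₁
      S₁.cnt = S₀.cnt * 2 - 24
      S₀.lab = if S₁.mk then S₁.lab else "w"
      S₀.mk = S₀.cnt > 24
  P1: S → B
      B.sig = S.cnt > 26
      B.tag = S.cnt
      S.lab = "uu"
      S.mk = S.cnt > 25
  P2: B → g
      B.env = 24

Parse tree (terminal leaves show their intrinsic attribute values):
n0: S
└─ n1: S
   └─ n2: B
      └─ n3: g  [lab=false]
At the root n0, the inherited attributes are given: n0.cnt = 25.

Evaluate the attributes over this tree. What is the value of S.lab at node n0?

"uu"

1. n0.cnt = 25  [given at root]
2. n1.cnt = 26  [S₀.cnt * 2 - 24]
3. n2.sig = false  [S.cnt > 26]
4. n2.tag = 26  [S.cnt]
5. n3.lab = false  [terminal]
6. n2.env = 24  [24]
7. n1.lab = "uu"  ["uu"]
8. n1.mk = true  [S.cnt > 25]
9. n0.lab = "uu"  [if S₁.mk then S₁.lab else "w"]
10. n0.mk = true  [S₀.cnt > 24]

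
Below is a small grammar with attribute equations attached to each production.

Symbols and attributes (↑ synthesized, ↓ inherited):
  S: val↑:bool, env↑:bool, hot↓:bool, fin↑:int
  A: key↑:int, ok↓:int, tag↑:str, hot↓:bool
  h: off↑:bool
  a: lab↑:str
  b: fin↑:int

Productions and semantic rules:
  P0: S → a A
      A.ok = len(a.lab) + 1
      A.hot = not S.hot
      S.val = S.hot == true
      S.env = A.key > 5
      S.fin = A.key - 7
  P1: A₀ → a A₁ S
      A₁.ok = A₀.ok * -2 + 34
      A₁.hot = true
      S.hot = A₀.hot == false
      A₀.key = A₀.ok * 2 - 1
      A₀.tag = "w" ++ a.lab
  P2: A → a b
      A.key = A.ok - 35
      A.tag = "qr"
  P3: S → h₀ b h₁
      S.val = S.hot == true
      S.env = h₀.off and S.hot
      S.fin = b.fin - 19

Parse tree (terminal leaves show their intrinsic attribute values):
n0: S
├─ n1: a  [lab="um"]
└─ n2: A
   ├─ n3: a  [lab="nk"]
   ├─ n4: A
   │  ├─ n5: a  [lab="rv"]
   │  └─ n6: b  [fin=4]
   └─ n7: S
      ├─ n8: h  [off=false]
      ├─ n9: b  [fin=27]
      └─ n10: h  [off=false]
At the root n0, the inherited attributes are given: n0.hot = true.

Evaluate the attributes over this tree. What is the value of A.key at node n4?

1. n0.hot = true  [given at root]
2. n1.lab = "um"  [terminal]
3. n2.ok = 3  [len(a.lab) + 1]
4. n2.hot = false  [not S.hot]
5. n3.lab = "nk"  [terminal]
6. n4.ok = 28  [A₀.ok * -2 + 34]
7. n4.hot = true  [true]
8. n5.lab = "rv"  [terminal]
9. n6.fin = 4  [terminal]
10. n4.key = -7  [A.ok - 35]
11. n4.tag = "qr"  ["qr"]
12. n7.hot = true  [A₀.hot == false]
13. n8.off = false  [terminal]
14. n9.fin = 27  [terminal]
15. n10.off = false  [terminal]
16. n7.val = true  [S.hot == true]
17. n7.env = false  [h₀.off and S.hot]
18. n7.fin = 8  [b.fin - 19]
19. n2.key = 5  [A₀.ok * 2 - 1]
20. n2.tag = "wnk"  ["w" ++ a.lab]
21. n0.val = true  [S.hot == true]
22. n0.env = false  [A.key > 5]
23. n0.fin = -2  [A.key - 7]

-7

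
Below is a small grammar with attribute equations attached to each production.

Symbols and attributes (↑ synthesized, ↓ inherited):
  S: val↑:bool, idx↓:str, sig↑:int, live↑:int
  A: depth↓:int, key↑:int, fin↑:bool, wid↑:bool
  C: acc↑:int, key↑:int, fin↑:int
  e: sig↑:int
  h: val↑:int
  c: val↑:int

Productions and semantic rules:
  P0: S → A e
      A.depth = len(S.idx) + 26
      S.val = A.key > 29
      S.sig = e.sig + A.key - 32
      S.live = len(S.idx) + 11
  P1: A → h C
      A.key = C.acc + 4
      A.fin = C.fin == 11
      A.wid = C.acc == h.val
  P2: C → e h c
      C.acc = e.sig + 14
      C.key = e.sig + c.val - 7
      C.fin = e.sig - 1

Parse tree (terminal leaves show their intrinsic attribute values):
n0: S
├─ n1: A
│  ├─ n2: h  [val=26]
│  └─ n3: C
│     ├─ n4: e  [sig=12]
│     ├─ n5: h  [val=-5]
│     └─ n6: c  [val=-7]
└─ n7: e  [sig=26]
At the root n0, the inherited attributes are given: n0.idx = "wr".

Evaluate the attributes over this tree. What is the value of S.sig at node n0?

24

1. n0.idx = "wr"  [given at root]
2. n1.depth = 28  [len(S.idx) + 26]
3. n2.val = 26  [terminal]
4. n4.sig = 12  [terminal]
5. n5.val = -5  [terminal]
6. n6.val = -7  [terminal]
7. n3.acc = 26  [e.sig + 14]
8. n3.key = -2  [e.sig + c.val - 7]
9. n3.fin = 11  [e.sig - 1]
10. n1.key = 30  [C.acc + 4]
11. n1.fin = true  [C.fin == 11]
12. n1.wid = true  [C.acc == h.val]
13. n7.sig = 26  [terminal]
14. n0.val = true  [A.key > 29]
15. n0.sig = 24  [e.sig + A.key - 32]
16. n0.live = 13  [len(S.idx) + 11]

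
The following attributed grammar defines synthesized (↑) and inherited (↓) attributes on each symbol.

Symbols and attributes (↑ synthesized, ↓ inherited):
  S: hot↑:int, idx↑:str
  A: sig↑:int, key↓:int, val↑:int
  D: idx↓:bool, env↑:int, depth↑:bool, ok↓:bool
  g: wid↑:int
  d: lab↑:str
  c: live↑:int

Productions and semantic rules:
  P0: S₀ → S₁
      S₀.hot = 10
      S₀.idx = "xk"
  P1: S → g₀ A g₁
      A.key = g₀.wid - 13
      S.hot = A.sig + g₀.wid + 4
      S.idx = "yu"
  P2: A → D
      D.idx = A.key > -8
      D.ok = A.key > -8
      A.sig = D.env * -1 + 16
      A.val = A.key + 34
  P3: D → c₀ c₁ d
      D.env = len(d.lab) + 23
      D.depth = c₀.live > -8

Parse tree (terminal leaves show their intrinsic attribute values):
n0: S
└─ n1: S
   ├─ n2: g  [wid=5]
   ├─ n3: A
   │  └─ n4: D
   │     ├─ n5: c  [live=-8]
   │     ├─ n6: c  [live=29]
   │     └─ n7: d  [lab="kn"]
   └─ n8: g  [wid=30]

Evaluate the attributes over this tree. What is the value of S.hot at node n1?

1. n2.wid = 5  [terminal]
2. n3.key = -8  [g₀.wid - 13]
3. n4.idx = false  [A.key > -8]
4. n4.ok = false  [A.key > -8]
5. n5.live = -8  [terminal]
6. n6.live = 29  [terminal]
7. n7.lab = "kn"  [terminal]
8. n4.env = 25  [len(d.lab) + 23]
9. n4.depth = false  [c₀.live > -8]
10. n3.sig = -9  [D.env * -1 + 16]
11. n3.val = 26  [A.key + 34]
12. n8.wid = 30  [terminal]
13. n1.hot = 0  [A.sig + g₀.wid + 4]
14. n1.idx = "yu"  ["yu"]
15. n0.hot = 10  [10]
16. n0.idx = "xk"  ["xk"]

0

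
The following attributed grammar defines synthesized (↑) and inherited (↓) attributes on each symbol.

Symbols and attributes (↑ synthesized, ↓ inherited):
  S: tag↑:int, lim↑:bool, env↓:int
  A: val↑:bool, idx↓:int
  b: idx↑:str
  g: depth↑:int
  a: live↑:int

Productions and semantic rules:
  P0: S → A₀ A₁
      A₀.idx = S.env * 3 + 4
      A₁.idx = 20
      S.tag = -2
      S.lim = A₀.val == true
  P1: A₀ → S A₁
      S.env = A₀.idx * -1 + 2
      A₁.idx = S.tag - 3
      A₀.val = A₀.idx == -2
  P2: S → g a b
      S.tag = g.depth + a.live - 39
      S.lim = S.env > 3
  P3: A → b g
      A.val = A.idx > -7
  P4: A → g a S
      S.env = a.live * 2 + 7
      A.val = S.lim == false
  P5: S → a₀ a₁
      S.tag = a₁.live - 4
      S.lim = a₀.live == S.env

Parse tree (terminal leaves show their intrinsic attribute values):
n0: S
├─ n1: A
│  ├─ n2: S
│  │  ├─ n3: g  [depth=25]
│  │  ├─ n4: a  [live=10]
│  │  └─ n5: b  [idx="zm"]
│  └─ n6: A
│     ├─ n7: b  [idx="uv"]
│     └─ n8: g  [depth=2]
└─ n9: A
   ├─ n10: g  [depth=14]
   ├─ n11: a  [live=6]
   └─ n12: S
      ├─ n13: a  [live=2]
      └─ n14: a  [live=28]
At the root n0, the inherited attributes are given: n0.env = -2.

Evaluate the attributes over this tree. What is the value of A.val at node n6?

false

1. n0.env = -2  [given at root]
2. n1.idx = -2  [S.env * 3 + 4]
3. n2.env = 4  [A₀.idx * -1 + 2]
4. n3.depth = 25  [terminal]
5. n4.live = 10  [terminal]
6. n5.idx = "zm"  [terminal]
7. n2.tag = -4  [g.depth + a.live - 39]
8. n2.lim = true  [S.env > 3]
9. n6.idx = -7  [S.tag - 3]
10. n7.idx = "uv"  [terminal]
11. n8.depth = 2  [terminal]
12. n6.val = false  [A.idx > -7]
13. n1.val = true  [A₀.idx == -2]
14. n9.idx = 20  [20]
15. n10.depth = 14  [terminal]
16. n11.live = 6  [terminal]
17. n12.env = 19  [a.live * 2 + 7]
18. n13.live = 2  [terminal]
19. n14.live = 28  [terminal]
20. n12.tag = 24  [a₁.live - 4]
21. n12.lim = false  [a₀.live == S.env]
22. n9.val = true  [S.lim == false]
23. n0.tag = -2  [-2]
24. n0.lim = true  [A₀.val == true]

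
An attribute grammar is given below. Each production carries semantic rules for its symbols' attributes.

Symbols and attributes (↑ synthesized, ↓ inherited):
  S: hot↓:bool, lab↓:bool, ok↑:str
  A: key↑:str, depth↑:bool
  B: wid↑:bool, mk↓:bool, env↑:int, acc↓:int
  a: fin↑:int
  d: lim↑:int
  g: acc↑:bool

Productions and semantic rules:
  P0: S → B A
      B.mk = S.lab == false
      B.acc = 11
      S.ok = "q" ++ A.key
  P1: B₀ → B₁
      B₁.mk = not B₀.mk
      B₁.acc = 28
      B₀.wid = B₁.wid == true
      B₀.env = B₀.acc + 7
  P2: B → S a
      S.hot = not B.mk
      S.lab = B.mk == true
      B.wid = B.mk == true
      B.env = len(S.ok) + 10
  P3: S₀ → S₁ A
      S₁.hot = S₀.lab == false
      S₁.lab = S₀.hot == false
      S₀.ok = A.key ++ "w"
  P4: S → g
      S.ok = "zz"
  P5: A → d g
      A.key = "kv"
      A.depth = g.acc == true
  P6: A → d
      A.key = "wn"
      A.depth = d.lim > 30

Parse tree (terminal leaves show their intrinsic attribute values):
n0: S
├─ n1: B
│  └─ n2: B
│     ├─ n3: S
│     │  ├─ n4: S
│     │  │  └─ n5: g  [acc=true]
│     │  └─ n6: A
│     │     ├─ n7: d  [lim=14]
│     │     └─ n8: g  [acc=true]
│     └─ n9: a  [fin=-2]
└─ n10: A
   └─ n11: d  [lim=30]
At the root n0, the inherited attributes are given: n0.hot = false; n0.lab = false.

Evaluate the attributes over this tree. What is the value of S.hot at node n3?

1. n0.hot = false  [given at root]
2. n0.lab = false  [given at root]
3. n1.mk = true  [S.lab == false]
4. n1.acc = 11  [11]
5. n2.mk = false  [not B₀.mk]
6. n2.acc = 28  [28]
7. n3.hot = true  [not B.mk]
8. n3.lab = false  [B.mk == true]
9. n4.hot = true  [S₀.lab == false]
10. n4.lab = false  [S₀.hot == false]
11. n5.acc = true  [terminal]
12. n4.ok = "zz"  ["zz"]
13. n7.lim = 14  [terminal]
14. n8.acc = true  [terminal]
15. n6.key = "kv"  ["kv"]
16. n6.depth = true  [g.acc == true]
17. n3.ok = "kvw"  [A.key ++ "w"]
18. n9.fin = -2  [terminal]
19. n2.wid = false  [B.mk == true]
20. n2.env = 13  [len(S.ok) + 10]
21. n1.wid = false  [B₁.wid == true]
22. n1.env = 18  [B₀.acc + 7]
23. n11.lim = 30  [terminal]
24. n10.key = "wn"  ["wn"]
25. n10.depth = false  [d.lim > 30]
26. n0.ok = "qwn"  ["q" ++ A.key]

true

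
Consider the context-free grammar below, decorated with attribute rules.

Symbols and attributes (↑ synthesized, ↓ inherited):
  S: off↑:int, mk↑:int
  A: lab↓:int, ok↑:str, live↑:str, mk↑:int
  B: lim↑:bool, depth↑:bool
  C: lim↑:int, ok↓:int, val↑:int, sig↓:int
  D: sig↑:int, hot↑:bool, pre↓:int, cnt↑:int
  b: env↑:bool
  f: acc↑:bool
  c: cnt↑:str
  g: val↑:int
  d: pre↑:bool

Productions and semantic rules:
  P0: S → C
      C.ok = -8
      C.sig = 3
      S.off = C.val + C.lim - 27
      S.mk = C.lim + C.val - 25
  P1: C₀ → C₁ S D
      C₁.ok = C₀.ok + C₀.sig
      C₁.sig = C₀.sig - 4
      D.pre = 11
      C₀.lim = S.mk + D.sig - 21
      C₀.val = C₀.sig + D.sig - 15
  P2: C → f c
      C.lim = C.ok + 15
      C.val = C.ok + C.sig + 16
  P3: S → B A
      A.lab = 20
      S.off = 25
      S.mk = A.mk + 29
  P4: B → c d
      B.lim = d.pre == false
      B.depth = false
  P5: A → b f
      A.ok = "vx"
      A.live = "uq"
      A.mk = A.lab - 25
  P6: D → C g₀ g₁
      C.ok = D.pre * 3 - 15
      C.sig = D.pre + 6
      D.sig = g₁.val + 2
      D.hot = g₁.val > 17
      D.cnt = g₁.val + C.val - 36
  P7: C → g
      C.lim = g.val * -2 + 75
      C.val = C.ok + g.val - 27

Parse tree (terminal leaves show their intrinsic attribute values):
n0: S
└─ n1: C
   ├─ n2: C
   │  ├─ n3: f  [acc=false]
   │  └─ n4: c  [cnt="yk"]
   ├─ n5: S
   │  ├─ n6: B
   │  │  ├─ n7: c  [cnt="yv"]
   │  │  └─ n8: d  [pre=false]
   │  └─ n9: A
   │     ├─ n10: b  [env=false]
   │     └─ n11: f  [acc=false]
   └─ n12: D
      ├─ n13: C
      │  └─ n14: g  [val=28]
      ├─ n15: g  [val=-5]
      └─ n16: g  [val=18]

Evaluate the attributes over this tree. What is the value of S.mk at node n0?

6

1. n1.ok = -8  [-8]
2. n1.sig = 3  [3]
3. n2.ok = -5  [C₀.ok + C₀.sig]
4. n2.sig = -1  [C₀.sig - 4]
5. n3.acc = false  [terminal]
6. n4.cnt = "yk"  [terminal]
7. n2.lim = 10  [C.ok + 15]
8. n2.val = 10  [C.ok + C.sig + 16]
9. n7.cnt = "yv"  [terminal]
10. n8.pre = false  [terminal]
11. n6.lim = true  [d.pre == false]
12. n6.depth = false  [false]
13. n9.lab = 20  [20]
14. n10.env = false  [terminal]
15. n11.acc = false  [terminal]
16. n9.ok = "vx"  ["vx"]
17. n9.live = "uq"  ["uq"]
18. n9.mk = -5  [A.lab - 25]
19. n5.off = 25  [25]
20. n5.mk = 24  [A.mk + 29]
21. n12.pre = 11  [11]
22. n13.ok = 18  [D.pre * 3 - 15]
23. n13.sig = 17  [D.pre + 6]
24. n14.val = 28  [terminal]
25. n13.lim = 19  [g.val * -2 + 75]
26. n13.val = 19  [C.ok + g.val - 27]
27. n15.val = -5  [terminal]
28. n16.val = 18  [terminal]
29. n12.sig = 20  [g₁.val + 2]
30. n12.hot = true  [g₁.val > 17]
31. n12.cnt = 1  [g₁.val + C.val - 36]
32. n1.lim = 23  [S.mk + D.sig - 21]
33. n1.val = 8  [C₀.sig + D.sig - 15]
34. n0.off = 4  [C.val + C.lim - 27]
35. n0.mk = 6  [C.lim + C.val - 25]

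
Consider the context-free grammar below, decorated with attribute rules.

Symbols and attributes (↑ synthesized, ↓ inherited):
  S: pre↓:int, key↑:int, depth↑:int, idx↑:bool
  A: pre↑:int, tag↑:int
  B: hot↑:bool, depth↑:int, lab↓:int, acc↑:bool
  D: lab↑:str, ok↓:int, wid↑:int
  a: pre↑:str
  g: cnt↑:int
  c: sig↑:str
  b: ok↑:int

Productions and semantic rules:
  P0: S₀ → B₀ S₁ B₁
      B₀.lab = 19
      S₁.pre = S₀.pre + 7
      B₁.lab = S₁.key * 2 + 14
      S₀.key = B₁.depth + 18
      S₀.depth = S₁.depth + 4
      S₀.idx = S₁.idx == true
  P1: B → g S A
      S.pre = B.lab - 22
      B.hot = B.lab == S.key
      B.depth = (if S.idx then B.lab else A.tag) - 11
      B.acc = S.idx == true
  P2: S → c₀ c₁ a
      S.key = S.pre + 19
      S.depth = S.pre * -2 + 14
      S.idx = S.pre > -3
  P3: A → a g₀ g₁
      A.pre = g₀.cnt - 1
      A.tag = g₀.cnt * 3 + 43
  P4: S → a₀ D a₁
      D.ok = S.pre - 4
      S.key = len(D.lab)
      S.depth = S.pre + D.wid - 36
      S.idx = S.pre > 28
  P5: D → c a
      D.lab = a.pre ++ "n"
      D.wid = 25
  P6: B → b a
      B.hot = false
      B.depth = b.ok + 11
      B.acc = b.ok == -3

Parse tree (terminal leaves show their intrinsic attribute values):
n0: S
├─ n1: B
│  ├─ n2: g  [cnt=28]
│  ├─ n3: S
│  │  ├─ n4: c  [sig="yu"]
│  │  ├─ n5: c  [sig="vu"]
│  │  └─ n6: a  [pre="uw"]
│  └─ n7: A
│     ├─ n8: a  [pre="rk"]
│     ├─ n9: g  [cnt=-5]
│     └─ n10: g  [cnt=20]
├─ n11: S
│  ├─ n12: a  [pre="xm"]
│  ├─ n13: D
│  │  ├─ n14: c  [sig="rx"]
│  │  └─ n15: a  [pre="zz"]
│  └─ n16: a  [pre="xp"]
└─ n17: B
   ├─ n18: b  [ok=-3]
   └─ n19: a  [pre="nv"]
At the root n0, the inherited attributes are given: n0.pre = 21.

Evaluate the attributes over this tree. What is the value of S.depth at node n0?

1. n0.pre = 21  [given at root]
2. n1.lab = 19  [19]
3. n2.cnt = 28  [terminal]
4. n3.pre = -3  [B.lab - 22]
5. n4.sig = "yu"  [terminal]
6. n5.sig = "vu"  [terminal]
7. n6.pre = "uw"  [terminal]
8. n3.key = 16  [S.pre + 19]
9. n3.depth = 20  [S.pre * -2 + 14]
10. n3.idx = false  [S.pre > -3]
11. n8.pre = "rk"  [terminal]
12. n9.cnt = -5  [terminal]
13. n10.cnt = 20  [terminal]
14. n7.pre = -6  [g₀.cnt - 1]
15. n7.tag = 28  [g₀.cnt * 3 + 43]
16. n1.hot = false  [B.lab == S.key]
17. n1.depth = 17  [(if S.idx then B.lab else A.tag) - 11]
18. n1.acc = false  [S.idx == true]
19. n11.pre = 28  [S₀.pre + 7]
20. n12.pre = "xm"  [terminal]
21. n13.ok = 24  [S.pre - 4]
22. n14.sig = "rx"  [terminal]
23. n15.pre = "zz"  [terminal]
24. n13.lab = "zzn"  [a.pre ++ "n"]
25. n13.wid = 25  [25]
26. n16.pre = "xp"  [terminal]
27. n11.key = 3  [len(D.lab)]
28. n11.depth = 17  [S.pre + D.wid - 36]
29. n11.idx = false  [S.pre > 28]
30. n17.lab = 20  [S₁.key * 2 + 14]
31. n18.ok = -3  [terminal]
32. n19.pre = "nv"  [terminal]
33. n17.hot = false  [false]
34. n17.depth = 8  [b.ok + 11]
35. n17.acc = true  [b.ok == -3]
36. n0.key = 26  [B₁.depth + 18]
37. n0.depth = 21  [S₁.depth + 4]
38. n0.idx = false  [S₁.idx == true]

21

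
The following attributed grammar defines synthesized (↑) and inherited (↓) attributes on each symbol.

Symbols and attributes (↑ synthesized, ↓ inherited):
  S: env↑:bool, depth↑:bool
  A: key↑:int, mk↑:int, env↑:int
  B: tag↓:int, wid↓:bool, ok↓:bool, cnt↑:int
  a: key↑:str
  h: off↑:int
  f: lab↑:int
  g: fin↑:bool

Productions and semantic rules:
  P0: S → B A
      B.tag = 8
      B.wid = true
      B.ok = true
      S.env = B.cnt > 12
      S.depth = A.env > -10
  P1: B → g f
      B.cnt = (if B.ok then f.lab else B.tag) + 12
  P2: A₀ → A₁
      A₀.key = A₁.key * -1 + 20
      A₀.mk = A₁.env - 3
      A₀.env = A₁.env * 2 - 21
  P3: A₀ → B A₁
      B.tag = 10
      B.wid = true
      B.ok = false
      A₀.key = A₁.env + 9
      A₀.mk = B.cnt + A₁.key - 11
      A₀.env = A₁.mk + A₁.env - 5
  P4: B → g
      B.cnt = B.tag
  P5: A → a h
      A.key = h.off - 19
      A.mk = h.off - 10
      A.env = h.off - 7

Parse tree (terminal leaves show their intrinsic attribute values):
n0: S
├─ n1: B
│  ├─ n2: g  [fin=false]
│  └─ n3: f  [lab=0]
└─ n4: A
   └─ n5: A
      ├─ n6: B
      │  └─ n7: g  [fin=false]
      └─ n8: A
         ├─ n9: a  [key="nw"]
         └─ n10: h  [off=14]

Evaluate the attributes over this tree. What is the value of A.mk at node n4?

3

1. n1.tag = 8  [8]
2. n1.wid = true  [true]
3. n1.ok = true  [true]
4. n2.fin = false  [terminal]
5. n3.lab = 0  [terminal]
6. n1.cnt = 12  [(if B.ok then f.lab else B.tag) + 12]
7. n6.tag = 10  [10]
8. n6.wid = true  [true]
9. n6.ok = false  [false]
10. n7.fin = false  [terminal]
11. n6.cnt = 10  [B.tag]
12. n9.key = "nw"  [terminal]
13. n10.off = 14  [terminal]
14. n8.key = -5  [h.off - 19]
15. n8.mk = 4  [h.off - 10]
16. n8.env = 7  [h.off - 7]
17. n5.key = 16  [A₁.env + 9]
18. n5.mk = -6  [B.cnt + A₁.key - 11]
19. n5.env = 6  [A₁.mk + A₁.env - 5]
20. n4.key = 4  [A₁.key * -1 + 20]
21. n4.mk = 3  [A₁.env - 3]
22. n4.env = -9  [A₁.env * 2 - 21]
23. n0.env = false  [B.cnt > 12]
24. n0.depth = true  [A.env > -10]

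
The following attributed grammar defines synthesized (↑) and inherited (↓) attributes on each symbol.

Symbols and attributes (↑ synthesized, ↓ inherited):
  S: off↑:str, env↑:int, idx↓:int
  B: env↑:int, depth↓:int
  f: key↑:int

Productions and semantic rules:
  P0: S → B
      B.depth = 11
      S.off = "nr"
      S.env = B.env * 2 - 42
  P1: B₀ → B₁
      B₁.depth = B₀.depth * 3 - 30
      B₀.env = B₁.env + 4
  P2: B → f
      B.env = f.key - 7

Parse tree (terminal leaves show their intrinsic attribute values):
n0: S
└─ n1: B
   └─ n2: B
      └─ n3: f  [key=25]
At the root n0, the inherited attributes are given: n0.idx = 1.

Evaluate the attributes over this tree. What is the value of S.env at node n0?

2

1. n0.idx = 1  [given at root]
2. n1.depth = 11  [11]
3. n2.depth = 3  [B₀.depth * 3 - 30]
4. n3.key = 25  [terminal]
5. n2.env = 18  [f.key - 7]
6. n1.env = 22  [B₁.env + 4]
7. n0.off = "nr"  ["nr"]
8. n0.env = 2  [B.env * 2 - 42]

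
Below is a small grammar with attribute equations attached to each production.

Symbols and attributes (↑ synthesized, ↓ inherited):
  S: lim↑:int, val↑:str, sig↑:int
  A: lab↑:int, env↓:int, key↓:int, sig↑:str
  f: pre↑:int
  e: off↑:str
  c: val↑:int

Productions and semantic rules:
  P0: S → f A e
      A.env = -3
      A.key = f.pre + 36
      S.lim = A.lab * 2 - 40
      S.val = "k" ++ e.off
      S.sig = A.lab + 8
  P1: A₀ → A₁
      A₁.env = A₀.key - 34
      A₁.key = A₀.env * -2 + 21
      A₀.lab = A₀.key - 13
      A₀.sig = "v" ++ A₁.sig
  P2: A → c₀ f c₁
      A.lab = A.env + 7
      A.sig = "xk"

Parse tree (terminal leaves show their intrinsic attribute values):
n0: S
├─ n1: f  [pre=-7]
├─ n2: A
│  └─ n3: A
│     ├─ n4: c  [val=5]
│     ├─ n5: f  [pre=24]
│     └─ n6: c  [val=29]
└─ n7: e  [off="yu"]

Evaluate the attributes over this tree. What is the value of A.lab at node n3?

1. n1.pre = -7  [terminal]
2. n2.env = -3  [-3]
3. n2.key = 29  [f.pre + 36]
4. n3.env = -5  [A₀.key - 34]
5. n3.key = 27  [A₀.env * -2 + 21]
6. n4.val = 5  [terminal]
7. n5.pre = 24  [terminal]
8. n6.val = 29  [terminal]
9. n3.lab = 2  [A.env + 7]
10. n3.sig = "xk"  ["xk"]
11. n2.lab = 16  [A₀.key - 13]
12. n2.sig = "vxk"  ["v" ++ A₁.sig]
13. n7.off = "yu"  [terminal]
14. n0.lim = -8  [A.lab * 2 - 40]
15. n0.val = "kyu"  ["k" ++ e.off]
16. n0.sig = 24  [A.lab + 8]

2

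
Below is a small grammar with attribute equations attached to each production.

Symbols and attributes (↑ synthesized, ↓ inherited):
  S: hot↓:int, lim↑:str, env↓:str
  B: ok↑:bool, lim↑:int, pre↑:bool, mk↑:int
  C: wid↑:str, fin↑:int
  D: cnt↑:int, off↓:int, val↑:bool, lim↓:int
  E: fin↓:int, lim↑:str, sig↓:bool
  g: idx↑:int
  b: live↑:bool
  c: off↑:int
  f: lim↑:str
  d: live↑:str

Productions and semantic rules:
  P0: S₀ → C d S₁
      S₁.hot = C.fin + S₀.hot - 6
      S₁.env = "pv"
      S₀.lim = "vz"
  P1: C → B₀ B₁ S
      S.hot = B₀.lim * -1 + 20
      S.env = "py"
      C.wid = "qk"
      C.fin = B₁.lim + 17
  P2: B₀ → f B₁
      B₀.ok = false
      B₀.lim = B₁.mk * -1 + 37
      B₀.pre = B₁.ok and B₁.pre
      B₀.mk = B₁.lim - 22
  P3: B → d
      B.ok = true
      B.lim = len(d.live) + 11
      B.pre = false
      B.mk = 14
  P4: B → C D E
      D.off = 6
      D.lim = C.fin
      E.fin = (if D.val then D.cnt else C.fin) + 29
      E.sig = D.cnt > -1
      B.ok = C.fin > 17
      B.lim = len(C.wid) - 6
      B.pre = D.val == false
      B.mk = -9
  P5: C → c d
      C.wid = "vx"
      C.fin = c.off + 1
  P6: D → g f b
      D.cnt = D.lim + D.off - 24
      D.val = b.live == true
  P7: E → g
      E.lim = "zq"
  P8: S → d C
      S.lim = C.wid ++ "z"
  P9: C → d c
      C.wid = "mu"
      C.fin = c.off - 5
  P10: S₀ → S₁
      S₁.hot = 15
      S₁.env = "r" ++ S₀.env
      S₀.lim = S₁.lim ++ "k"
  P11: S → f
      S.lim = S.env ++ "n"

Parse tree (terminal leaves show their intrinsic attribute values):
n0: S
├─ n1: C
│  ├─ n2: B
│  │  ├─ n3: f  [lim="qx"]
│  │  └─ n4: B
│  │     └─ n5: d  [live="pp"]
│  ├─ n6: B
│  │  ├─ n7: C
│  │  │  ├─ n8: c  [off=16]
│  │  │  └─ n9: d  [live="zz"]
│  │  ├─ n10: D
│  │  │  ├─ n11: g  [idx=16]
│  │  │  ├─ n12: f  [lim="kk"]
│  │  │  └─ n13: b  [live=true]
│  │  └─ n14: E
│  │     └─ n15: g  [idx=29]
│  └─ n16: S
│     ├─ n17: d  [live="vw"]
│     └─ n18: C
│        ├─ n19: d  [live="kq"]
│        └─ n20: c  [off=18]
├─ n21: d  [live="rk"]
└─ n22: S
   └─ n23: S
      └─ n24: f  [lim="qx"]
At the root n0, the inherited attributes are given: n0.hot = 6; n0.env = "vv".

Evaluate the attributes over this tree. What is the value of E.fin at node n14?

28

1. n0.hot = 6  [given at root]
2. n0.env = "vv"  [given at root]
3. n3.lim = "qx"  [terminal]
4. n5.live = "pp"  [terminal]
5. n4.ok = true  [true]
6. n4.lim = 13  [len(d.live) + 11]
7. n4.pre = false  [false]
8. n4.mk = 14  [14]
9. n2.ok = false  [false]
10. n2.lim = 23  [B₁.mk * -1 + 37]
11. n2.pre = false  [B₁.ok and B₁.pre]
12. n2.mk = -9  [B₁.lim - 22]
13. n8.off = 16  [terminal]
14. n9.live = "zz"  [terminal]
15. n7.wid = "vx"  ["vx"]
16. n7.fin = 17  [c.off + 1]
17. n10.off = 6  [6]
18. n10.lim = 17  [C.fin]
19. n11.idx = 16  [terminal]
20. n12.lim = "kk"  [terminal]
21. n13.live = true  [terminal]
22. n10.cnt = -1  [D.lim + D.off - 24]
23. n10.val = true  [b.live == true]
24. n14.fin = 28  [(if D.val then D.cnt else C.fin) + 29]
25. n14.sig = false  [D.cnt > -1]
26. n15.idx = 29  [terminal]
27. n14.lim = "zq"  ["zq"]
28. n6.ok = false  [C.fin > 17]
29. n6.lim = -4  [len(C.wid) - 6]
30. n6.pre = false  [D.val == false]
31. n6.mk = -9  [-9]
32. n16.hot = -3  [B₀.lim * -1 + 20]
33. n16.env = "py"  ["py"]
34. n17.live = "vw"  [terminal]
35. n19.live = "kq"  [terminal]
36. n20.off = 18  [terminal]
37. n18.wid = "mu"  ["mu"]
38. n18.fin = 13  [c.off - 5]
39. n16.lim = "muz"  [C.wid ++ "z"]
40. n1.wid = "qk"  ["qk"]
41. n1.fin = 13  [B₁.lim + 17]
42. n21.live = "rk"  [terminal]
43. n22.hot = 13  [C.fin + S₀.hot - 6]
44. n22.env = "pv"  ["pv"]
45. n23.hot = 15  [15]
46. n23.env = "rpv"  ["r" ++ S₀.env]
47. n24.lim = "qx"  [terminal]
48. n23.lim = "rpvn"  [S.env ++ "n"]
49. n22.lim = "rpvnk"  [S₁.lim ++ "k"]
50. n0.lim = "vz"  ["vz"]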